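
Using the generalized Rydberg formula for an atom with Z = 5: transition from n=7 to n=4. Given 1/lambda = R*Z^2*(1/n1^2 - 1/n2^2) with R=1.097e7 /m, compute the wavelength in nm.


1/lambda = R * Z^2 * (1/n1^2 - 1/n2^2)
= 1.097e7 * 5^2 * (1/4^2 - 1/7^2)
= 1.097e7 * 25 * (0.0625 - 0.020408)
= 1.1544e+07 /m
lambda = 1 / 1.1544e+07
= 86.6274 nm

86.6274


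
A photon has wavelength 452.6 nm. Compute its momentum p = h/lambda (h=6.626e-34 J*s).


p = h / lambda
= 6.626e-34 / (452.6e-9)
= 6.626e-34 / 4.5260e-07
= 1.4640e-27 kg*m/s

1.4640e-27


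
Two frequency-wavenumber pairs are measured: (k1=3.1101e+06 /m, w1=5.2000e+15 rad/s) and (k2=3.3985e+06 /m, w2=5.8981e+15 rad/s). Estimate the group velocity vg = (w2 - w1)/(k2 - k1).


vg = (w2 - w1) / (k2 - k1)
= (5.8981e+15 - 5.2000e+15) / (3.3985e+06 - 3.1101e+06)
= 6.9810e+14 / 2.8840e+05
= 2.4206e+09 m/s

2.4206e+09


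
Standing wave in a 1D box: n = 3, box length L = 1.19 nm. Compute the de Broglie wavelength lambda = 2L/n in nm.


lambda = 2L / n
= 2 * 1.19 / 3
= 2.38 / 3
= 0.7933 nm

0.7933


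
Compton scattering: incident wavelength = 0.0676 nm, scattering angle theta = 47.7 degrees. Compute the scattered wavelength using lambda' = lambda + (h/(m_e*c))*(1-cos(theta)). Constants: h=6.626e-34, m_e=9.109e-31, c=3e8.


Compton wavelength: h/(m_e*c) = 2.4247e-12 m
d_lambda = 2.4247e-12 * (1 - cos(47.7 deg))
= 2.4247e-12 * 0.326987
= 7.9285e-13 m = 0.000793 nm
lambda' = 0.0676 + 0.000793
= 0.068393 nm

0.068393


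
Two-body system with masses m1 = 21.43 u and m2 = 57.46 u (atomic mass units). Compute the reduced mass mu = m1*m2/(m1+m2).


mu = m1 * m2 / (m1 + m2)
= 21.43 * 57.46 / (21.43 + 57.46)
= 1231.3678 / 78.89
= 15.6087 u

15.6087


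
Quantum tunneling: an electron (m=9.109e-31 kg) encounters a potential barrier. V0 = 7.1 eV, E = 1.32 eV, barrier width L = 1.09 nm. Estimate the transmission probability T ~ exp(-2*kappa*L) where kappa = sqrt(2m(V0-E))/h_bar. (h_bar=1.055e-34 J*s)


V0 - E = 5.78 eV = 9.2596e-19 J
kappa = sqrt(2 * m * (V0-E)) / h_bar
= sqrt(2 * 9.109e-31 * 9.2596e-19) / 1.055e-34
= 1.2311e+10 /m
2*kappa*L = 2 * 1.2311e+10 * 1.09e-9
= 26.838
T = exp(-26.838) = 2.210144e-12

2.210144e-12


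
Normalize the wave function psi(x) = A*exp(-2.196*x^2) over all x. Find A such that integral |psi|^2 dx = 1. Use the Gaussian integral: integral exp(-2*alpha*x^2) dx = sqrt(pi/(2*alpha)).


integral |psi|^2 dx = A^2 * sqrt(pi/(2*alpha)) = 1
A^2 = sqrt(2*alpha/pi)
= sqrt(2 * 2.196 / pi)
= 1.182378
A = sqrt(1.182378)
= 1.0874

1.0874


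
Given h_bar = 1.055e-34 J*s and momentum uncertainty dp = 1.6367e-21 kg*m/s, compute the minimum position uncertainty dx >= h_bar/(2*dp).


dx = h_bar / (2 * dp)
= 1.055e-34 / (2 * 1.6367e-21)
= 1.055e-34 / 3.2734e-21
= 3.2229e-14 m

3.2229e-14


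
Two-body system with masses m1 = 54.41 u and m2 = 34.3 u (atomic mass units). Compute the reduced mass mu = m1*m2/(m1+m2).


mu = m1 * m2 / (m1 + m2)
= 54.41 * 34.3 / (54.41 + 34.3)
= 1866.263 / 88.71
= 21.0378 u

21.0378


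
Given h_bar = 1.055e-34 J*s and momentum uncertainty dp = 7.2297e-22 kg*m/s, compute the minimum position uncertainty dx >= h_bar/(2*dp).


dx = h_bar / (2 * dp)
= 1.055e-34 / (2 * 7.2297e-22)
= 1.055e-34 / 1.4459e-21
= 7.2963e-14 m

7.2963e-14


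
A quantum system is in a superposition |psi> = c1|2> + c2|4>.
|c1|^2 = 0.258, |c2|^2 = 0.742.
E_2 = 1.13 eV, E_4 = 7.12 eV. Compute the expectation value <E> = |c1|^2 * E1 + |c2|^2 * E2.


<E> = |c1|^2 * E1 + |c2|^2 * E2
= 0.258 * 1.13 + 0.742 * 7.12
= 0.2915 + 5.283
= 5.5746 eV

5.5746


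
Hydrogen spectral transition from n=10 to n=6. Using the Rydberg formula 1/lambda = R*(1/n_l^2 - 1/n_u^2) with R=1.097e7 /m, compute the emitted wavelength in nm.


1/lambda = R * (1/n_l^2 - 1/n_u^2)
= 1.097e7 * (1/6^2 - 1/10^2)
= 1.097e7 * (0.027778 - 0.01)
= 1.097e7 * 0.017778
= 1.9502e+05 /m
lambda = 1 / 1.9502e+05 = 5127.6208 nm

5127.6208


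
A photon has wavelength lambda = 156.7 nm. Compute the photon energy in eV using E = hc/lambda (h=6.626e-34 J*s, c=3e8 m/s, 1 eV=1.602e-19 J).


E = hc / lambda
= (6.626e-34)(3e8) / (156.7e-9)
= 1.9878e-25 / 1.5670e-07
= 1.2685e-18 J
Converting to eV: 1.2685e-18 / 1.602e-19
= 7.9185 eV

7.9185


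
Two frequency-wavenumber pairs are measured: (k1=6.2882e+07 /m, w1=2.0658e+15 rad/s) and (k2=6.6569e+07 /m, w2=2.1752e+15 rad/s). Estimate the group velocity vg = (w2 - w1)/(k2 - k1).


vg = (w2 - w1) / (k2 - k1)
= (2.1752e+15 - 2.0658e+15) / (6.6569e+07 - 6.2882e+07)
= 1.0940e+14 / 3.6870e+06
= 2.9672e+07 m/s

2.9672e+07


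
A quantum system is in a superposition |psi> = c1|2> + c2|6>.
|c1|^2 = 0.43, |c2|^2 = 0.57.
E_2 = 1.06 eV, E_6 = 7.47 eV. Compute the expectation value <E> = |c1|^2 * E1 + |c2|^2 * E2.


<E> = |c1|^2 * E1 + |c2|^2 * E2
= 0.43 * 1.06 + 0.57 * 7.47
= 0.4558 + 4.2579
= 4.7137 eV

4.7137


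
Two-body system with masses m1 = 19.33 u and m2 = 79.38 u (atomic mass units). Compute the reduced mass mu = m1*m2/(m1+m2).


mu = m1 * m2 / (m1 + m2)
= 19.33 * 79.38 / (19.33 + 79.38)
= 1534.4154 / 98.71
= 15.5447 u

15.5447


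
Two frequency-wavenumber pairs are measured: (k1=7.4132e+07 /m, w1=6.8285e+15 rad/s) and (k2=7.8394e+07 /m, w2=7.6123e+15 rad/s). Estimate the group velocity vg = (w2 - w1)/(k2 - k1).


vg = (w2 - w1) / (k2 - k1)
= (7.6123e+15 - 6.8285e+15) / (7.8394e+07 - 7.4132e+07)
= 7.8380e+14 / 4.2620e+06
= 1.8390e+08 m/s

1.8390e+08


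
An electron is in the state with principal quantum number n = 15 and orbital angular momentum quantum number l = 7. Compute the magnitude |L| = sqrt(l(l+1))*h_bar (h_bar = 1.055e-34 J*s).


L = sqrt(l*(l+1)) * h_bar
= sqrt(7 * 8) * 1.055e-34
= sqrt(56) * 1.055e-34
= 7.4833 * 1.055e-34
= 7.8949e-34 J*s

7.8949e-34


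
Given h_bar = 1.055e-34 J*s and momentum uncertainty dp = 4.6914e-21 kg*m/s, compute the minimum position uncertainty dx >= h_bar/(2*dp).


dx = h_bar / (2 * dp)
= 1.055e-34 / (2 * 4.6914e-21)
= 1.055e-34 / 9.3828e-21
= 1.1244e-14 m

1.1244e-14


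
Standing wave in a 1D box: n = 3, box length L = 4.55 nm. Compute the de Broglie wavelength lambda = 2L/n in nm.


lambda = 2L / n
= 2 * 4.55 / 3
= 9.1 / 3
= 3.0333 nm

3.0333


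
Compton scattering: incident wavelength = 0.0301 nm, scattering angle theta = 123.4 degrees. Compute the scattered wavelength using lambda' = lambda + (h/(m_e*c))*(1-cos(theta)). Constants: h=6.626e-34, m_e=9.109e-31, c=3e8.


Compton wavelength: h/(m_e*c) = 2.4247e-12 m
d_lambda = 2.4247e-12 * (1 - cos(123.4 deg))
= 2.4247e-12 * 1.550481
= 3.7595e-12 m = 0.003759 nm
lambda' = 0.0301 + 0.003759
= 0.033859 nm

0.033859


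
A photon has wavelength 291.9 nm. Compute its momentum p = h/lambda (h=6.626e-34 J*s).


p = h / lambda
= 6.626e-34 / (291.9e-9)
= 6.626e-34 / 2.9190e-07
= 2.2700e-27 kg*m/s

2.2700e-27


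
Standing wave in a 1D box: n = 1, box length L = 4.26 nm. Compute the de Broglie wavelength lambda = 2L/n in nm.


lambda = 2L / n
= 2 * 4.26 / 1
= 8.52 / 1
= 8.52 nm

8.52


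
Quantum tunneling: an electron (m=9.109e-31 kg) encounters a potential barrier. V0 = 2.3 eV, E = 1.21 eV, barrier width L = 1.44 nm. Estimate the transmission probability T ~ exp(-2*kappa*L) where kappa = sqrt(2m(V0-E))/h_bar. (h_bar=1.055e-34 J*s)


V0 - E = 1.09 eV = 1.7462e-19 J
kappa = sqrt(2 * m * (V0-E)) / h_bar
= sqrt(2 * 9.109e-31 * 1.7462e-19) / 1.055e-34
= 5.3462e+09 /m
2*kappa*L = 2 * 5.3462e+09 * 1.44e-9
= 15.397
T = exp(-15.397) = 2.056775e-07

2.056775e-07


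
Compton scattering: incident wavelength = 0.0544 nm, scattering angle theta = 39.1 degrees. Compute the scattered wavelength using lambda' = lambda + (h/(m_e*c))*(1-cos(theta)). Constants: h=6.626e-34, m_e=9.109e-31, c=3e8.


Compton wavelength: h/(m_e*c) = 2.4247e-12 m
d_lambda = 2.4247e-12 * (1 - cos(39.1 deg))
= 2.4247e-12 * 0.223954
= 5.4302e-13 m = 0.000543 nm
lambda' = 0.0544 + 0.000543
= 0.054943 nm

0.054943


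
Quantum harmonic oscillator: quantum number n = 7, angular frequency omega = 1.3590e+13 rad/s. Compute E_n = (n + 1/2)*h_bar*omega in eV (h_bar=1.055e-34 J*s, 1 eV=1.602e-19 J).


E = (n + 1/2) * h_bar * omega
= (7 + 0.5) * 1.055e-34 * 1.3590e+13
= 7.5 * 1.4337e-21
= 1.0753e-20 J
= 0.0671 eV

0.0671


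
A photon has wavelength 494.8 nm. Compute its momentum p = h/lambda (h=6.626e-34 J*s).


p = h / lambda
= 6.626e-34 / (494.8e-9)
= 6.626e-34 / 4.9480e-07
= 1.3391e-27 kg*m/s

1.3391e-27


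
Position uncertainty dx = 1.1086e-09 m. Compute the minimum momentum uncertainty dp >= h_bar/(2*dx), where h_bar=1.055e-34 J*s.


dp = h_bar / (2 * dx)
= 1.055e-34 / (2 * 1.1086e-09)
= 1.055e-34 / 2.2172e-09
= 4.7583e-26 kg*m/s

4.7583e-26


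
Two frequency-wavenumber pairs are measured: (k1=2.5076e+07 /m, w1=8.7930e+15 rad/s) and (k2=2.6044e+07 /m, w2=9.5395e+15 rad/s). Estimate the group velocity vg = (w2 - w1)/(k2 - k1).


vg = (w2 - w1) / (k2 - k1)
= (9.5395e+15 - 8.7930e+15) / (2.6044e+07 - 2.5076e+07)
= 7.4650e+14 / 9.6800e+05
= 7.7118e+08 m/s

7.7118e+08


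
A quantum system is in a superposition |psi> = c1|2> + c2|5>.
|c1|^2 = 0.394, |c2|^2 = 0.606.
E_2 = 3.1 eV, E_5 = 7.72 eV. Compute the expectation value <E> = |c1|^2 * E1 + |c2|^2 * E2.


<E> = |c1|^2 * E1 + |c2|^2 * E2
= 0.394 * 3.1 + 0.606 * 7.72
= 1.2214 + 4.6783
= 5.8997 eV

5.8997


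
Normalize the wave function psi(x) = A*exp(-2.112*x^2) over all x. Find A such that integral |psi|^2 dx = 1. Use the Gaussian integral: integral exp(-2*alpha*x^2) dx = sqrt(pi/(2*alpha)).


integral |psi|^2 dx = A^2 * sqrt(pi/(2*alpha)) = 1
A^2 = sqrt(2*alpha/pi)
= sqrt(2 * 2.112 / pi)
= 1.159543
A = sqrt(1.159543)
= 1.0768

1.0768


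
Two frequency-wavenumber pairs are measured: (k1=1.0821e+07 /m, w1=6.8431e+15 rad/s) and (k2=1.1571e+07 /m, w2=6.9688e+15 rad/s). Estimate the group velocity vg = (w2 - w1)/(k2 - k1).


vg = (w2 - w1) / (k2 - k1)
= (6.9688e+15 - 6.8431e+15) / (1.1571e+07 - 1.0821e+07)
= 1.2570e+14 / 7.5000e+05
= 1.6760e+08 m/s

1.6760e+08


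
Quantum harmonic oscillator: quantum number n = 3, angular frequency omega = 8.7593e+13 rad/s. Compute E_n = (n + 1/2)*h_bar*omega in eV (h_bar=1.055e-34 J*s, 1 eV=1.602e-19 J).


E = (n + 1/2) * h_bar * omega
= (3 + 0.5) * 1.055e-34 * 8.7593e+13
= 3.5 * 9.2411e-21
= 3.2344e-20 J
= 0.2019 eV

0.2019


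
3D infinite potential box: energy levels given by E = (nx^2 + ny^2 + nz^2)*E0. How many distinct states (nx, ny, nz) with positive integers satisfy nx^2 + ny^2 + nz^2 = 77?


Enumerate all (nx, ny, nz) with nx^2 + ny^2 + nz^2 = 77:
(2,3,8)
(2,8,3)
(3,2,8)
(3,8,2)
(4,5,6)
(4,6,5)
(5,4,6)
(5,6,4)
(6,4,5)
(6,5,4)
(8,2,3)
(8,3,2)
Total degeneracy = 12

12


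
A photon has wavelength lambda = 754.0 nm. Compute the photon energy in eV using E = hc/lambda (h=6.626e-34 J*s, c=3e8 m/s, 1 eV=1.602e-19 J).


E = hc / lambda
= (6.626e-34)(3e8) / (754.0e-9)
= 1.9878e-25 / 7.5400e-07
= 2.6363e-19 J
Converting to eV: 2.6363e-19 / 1.602e-19
= 1.6457 eV

1.6457


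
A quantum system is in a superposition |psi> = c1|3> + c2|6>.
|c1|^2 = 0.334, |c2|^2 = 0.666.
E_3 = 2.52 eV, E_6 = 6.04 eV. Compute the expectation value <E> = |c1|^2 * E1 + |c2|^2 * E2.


<E> = |c1|^2 * E1 + |c2|^2 * E2
= 0.334 * 2.52 + 0.666 * 6.04
= 0.8417 + 4.0226
= 4.8643 eV

4.8643


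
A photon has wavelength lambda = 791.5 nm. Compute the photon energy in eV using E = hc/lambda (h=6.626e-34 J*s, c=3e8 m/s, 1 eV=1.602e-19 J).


E = hc / lambda
= (6.626e-34)(3e8) / (791.5e-9)
= 1.9878e-25 / 7.9150e-07
= 2.5114e-19 J
Converting to eV: 2.5114e-19 / 1.602e-19
= 1.5677 eV

1.5677


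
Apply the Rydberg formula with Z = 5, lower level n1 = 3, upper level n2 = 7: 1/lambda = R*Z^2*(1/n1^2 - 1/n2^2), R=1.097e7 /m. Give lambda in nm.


1/lambda = R * Z^2 * (1/n1^2 - 1/n2^2)
= 1.097e7 * 5^2 * (1/3^2 - 1/7^2)
= 1.097e7 * 25 * (0.111111 - 0.020408)
= 2.4875e+07 /m
lambda = 1 / 2.4875e+07
= 40.2005 nm

40.2005


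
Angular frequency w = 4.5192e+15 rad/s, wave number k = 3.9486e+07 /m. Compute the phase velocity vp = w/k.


vp = w / k
= 4.5192e+15 / 3.9486e+07
= 1.1445e+08 m/s

1.1445e+08


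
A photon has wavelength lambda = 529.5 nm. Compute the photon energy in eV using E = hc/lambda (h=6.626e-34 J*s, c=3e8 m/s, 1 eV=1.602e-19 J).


E = hc / lambda
= (6.626e-34)(3e8) / (529.5e-9)
= 1.9878e-25 / 5.2950e-07
= 3.7541e-19 J
Converting to eV: 3.7541e-19 / 1.602e-19
= 2.3434 eV

2.3434


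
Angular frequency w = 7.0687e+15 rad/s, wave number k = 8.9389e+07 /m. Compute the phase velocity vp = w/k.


vp = w / k
= 7.0687e+15 / 8.9389e+07
= 7.9078e+07 m/s

7.9078e+07


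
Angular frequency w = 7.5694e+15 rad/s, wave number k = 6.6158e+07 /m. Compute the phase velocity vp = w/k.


vp = w / k
= 7.5694e+15 / 6.6158e+07
= 1.1441e+08 m/s

1.1441e+08


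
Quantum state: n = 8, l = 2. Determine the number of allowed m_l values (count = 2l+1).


m_l ranges from -l to +l in integer steps
So m_l goes from -2 to +2
Count = 2l + 1 = 2*2 + 1
= 5

5


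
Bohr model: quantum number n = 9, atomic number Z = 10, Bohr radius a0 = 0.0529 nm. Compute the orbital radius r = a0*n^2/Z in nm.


r = a0 * n^2 / Z
= 0.0529 * 9^2 / 10
= 0.0529 * 81 / 10
= 0.4285 nm

0.4285


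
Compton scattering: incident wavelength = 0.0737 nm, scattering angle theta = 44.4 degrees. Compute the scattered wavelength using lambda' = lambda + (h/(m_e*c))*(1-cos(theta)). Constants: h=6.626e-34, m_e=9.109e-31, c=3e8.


Compton wavelength: h/(m_e*c) = 2.4247e-12 m
d_lambda = 2.4247e-12 * (1 - cos(44.4 deg))
= 2.4247e-12 * 0.285527
= 6.9232e-13 m = 0.000692 nm
lambda' = 0.0737 + 0.000692
= 0.074392 nm

0.074392


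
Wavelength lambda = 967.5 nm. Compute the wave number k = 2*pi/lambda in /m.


k = 2 * pi / lambda
= 6.2832 / (967.5e-9)
= 6.2832 / 9.6750e-07
= 6.4942e+06 /m

6.4942e+06


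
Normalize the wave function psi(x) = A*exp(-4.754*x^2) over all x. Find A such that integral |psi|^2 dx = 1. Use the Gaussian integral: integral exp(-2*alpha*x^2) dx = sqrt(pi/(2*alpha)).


integral |psi|^2 dx = A^2 * sqrt(pi/(2*alpha)) = 1
A^2 = sqrt(2*alpha/pi)
= sqrt(2 * 4.754 / pi)
= 1.739681
A = sqrt(1.739681)
= 1.319

1.319


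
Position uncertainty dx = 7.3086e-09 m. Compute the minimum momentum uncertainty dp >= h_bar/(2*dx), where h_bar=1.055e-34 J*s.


dp = h_bar / (2 * dx)
= 1.055e-34 / (2 * 7.3086e-09)
= 1.055e-34 / 1.4617e-08
= 7.2175e-27 kg*m/s

7.2175e-27


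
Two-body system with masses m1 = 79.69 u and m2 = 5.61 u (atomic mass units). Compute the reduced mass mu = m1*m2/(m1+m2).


mu = m1 * m2 / (m1 + m2)
= 79.69 * 5.61 / (79.69 + 5.61)
= 447.0609 / 85.3
= 5.241 u

5.241


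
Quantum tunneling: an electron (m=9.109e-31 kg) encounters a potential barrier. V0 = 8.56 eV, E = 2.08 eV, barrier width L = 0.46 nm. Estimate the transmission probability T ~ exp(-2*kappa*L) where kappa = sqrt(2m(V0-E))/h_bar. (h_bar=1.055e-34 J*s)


V0 - E = 6.48 eV = 1.0381e-18 J
kappa = sqrt(2 * m * (V0-E)) / h_bar
= sqrt(2 * 9.109e-31 * 1.0381e-18) / 1.055e-34
= 1.3035e+10 /m
2*kappa*L = 2 * 1.3035e+10 * 0.46e-9
= 11.9924
T = exp(-11.9924) = 6.191365e-06

6.191365e-06


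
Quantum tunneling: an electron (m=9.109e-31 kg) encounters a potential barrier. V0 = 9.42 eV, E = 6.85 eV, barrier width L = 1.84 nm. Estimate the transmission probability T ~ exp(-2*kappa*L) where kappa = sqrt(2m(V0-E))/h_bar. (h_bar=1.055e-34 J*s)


V0 - E = 2.57 eV = 4.1171e-19 J
kappa = sqrt(2 * m * (V0-E)) / h_bar
= sqrt(2 * 9.109e-31 * 4.1171e-19) / 1.055e-34
= 8.2091e+09 /m
2*kappa*L = 2 * 8.2091e+09 * 1.84e-9
= 30.2095
T = exp(-30.2095) = 7.588942e-14

7.588942e-14


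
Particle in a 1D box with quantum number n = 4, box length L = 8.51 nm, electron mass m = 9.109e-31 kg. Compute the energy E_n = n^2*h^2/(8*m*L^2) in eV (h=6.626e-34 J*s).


E = n^2 * h^2 / (8 * m * L^2)
= 4^2 * (6.626e-34)^2 / (8 * 9.109e-31 * (8.51e-9)^2)
= 16 * 4.3904e-67 / (8 * 9.109e-31 * 7.2420e-17)
= 1.3311e-20 J
= 0.0831 eV

0.0831


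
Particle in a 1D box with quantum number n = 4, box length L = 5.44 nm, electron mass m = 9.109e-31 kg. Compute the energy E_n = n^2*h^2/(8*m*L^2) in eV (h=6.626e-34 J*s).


E = n^2 * h^2 / (8 * m * L^2)
= 4^2 * (6.626e-34)^2 / (8 * 9.109e-31 * (5.44e-9)^2)
= 16 * 4.3904e-67 / (8 * 9.109e-31 * 2.9594e-17)
= 3.2573e-20 J
= 0.2033 eV

0.2033


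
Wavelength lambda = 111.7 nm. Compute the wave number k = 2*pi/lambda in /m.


k = 2 * pi / lambda
= 6.2832 / (111.7e-9)
= 6.2832 / 1.1170e-07
= 5.6251e+07 /m

5.6251e+07


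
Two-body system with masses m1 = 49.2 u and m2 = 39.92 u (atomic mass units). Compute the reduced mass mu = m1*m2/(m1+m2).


mu = m1 * m2 / (m1 + m2)
= 49.2 * 39.92 / (49.2 + 39.92)
= 1964.064 / 89.12
= 22.0384 u

22.0384


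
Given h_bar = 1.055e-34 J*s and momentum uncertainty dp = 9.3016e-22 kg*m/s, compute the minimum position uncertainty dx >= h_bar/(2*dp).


dx = h_bar / (2 * dp)
= 1.055e-34 / (2 * 9.3016e-22)
= 1.055e-34 / 1.8603e-21
= 5.6711e-14 m

5.6711e-14


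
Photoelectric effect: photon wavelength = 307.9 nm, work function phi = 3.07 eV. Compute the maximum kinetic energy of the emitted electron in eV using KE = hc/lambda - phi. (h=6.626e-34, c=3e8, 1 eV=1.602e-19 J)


E_photon = hc / lambda
= (6.626e-34)(3e8) / (307.9e-9)
= 6.4560e-19 J
= 4.03 eV
KE = E_photon - phi
= 4.03 - 3.07
= 0.96 eV

0.96


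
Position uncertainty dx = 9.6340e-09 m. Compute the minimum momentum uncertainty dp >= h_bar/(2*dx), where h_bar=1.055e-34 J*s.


dp = h_bar / (2 * dx)
= 1.055e-34 / (2 * 9.6340e-09)
= 1.055e-34 / 1.9268e-08
= 5.4754e-27 kg*m/s

5.4754e-27


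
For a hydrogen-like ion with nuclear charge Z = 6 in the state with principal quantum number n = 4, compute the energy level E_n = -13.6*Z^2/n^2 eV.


E_n = -13.6 * Z^2 / n^2
= -13.6 * 6^2 / 4^2
= -13.6 * 36 / 16
= -30.6 eV

-30.6


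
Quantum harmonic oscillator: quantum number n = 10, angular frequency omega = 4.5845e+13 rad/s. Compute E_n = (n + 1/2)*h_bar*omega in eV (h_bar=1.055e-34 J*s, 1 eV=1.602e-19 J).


E = (n + 1/2) * h_bar * omega
= (10 + 0.5) * 1.055e-34 * 4.5845e+13
= 10.5 * 4.8366e-21
= 5.0785e-20 J
= 0.317 eV

0.317


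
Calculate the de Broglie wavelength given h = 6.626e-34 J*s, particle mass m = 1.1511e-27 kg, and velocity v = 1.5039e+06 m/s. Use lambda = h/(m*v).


lambda = h / (m * v)
= 6.626e-34 / (1.1511e-27 * 1.5039e+06)
= 6.626e-34 / 1.7311e-21
= 3.8275e-13 m

3.8275e-13


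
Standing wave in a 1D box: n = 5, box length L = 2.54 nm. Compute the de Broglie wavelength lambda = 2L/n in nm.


lambda = 2L / n
= 2 * 2.54 / 5
= 5.08 / 5
= 1.016 nm

1.016


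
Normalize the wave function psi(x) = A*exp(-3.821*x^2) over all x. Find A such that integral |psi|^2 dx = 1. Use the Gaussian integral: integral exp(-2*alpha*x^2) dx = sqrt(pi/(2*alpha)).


integral |psi|^2 dx = A^2 * sqrt(pi/(2*alpha)) = 1
A^2 = sqrt(2*alpha/pi)
= sqrt(2 * 3.821 / pi)
= 1.559655
A = sqrt(1.559655)
= 1.2489

1.2489


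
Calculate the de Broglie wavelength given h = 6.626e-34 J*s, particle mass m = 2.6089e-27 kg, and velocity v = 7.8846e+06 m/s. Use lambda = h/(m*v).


lambda = h / (m * v)
= 6.626e-34 / (2.6089e-27 * 7.8846e+06)
= 6.626e-34 / 2.0570e-20
= 3.2212e-14 m

3.2212e-14


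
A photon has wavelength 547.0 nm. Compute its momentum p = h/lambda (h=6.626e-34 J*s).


p = h / lambda
= 6.626e-34 / (547.0e-9)
= 6.626e-34 / 5.4700e-07
= 1.2113e-27 kg*m/s

1.2113e-27


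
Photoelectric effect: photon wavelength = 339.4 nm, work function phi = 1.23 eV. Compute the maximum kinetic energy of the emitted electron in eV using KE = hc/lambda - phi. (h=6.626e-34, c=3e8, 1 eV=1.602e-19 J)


E_photon = hc / lambda
= (6.626e-34)(3e8) / (339.4e-9)
= 5.8568e-19 J
= 3.6559 eV
KE = E_photon - phi
= 3.6559 - 1.23
= 2.4259 eV

2.4259


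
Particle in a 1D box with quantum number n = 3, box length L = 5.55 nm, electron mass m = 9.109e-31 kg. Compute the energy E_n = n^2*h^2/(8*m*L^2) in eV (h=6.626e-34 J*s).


E = n^2 * h^2 / (8 * m * L^2)
= 3^2 * (6.626e-34)^2 / (8 * 9.109e-31 * (5.55e-9)^2)
= 9 * 4.3904e-67 / (8 * 9.109e-31 * 3.0803e-17)
= 1.7603e-20 J
= 0.1099 eV

0.1099


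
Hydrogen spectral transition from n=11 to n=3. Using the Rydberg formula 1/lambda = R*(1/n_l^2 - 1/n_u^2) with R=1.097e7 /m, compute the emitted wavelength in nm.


1/lambda = R * (1/n_l^2 - 1/n_u^2)
= 1.097e7 * (1/3^2 - 1/11^2)
= 1.097e7 * (0.111111 - 0.008264)
= 1.097e7 * 0.102847
= 1.1282e+06 /m
lambda = 1 / 1.1282e+06 = 886.3459 nm

886.3459


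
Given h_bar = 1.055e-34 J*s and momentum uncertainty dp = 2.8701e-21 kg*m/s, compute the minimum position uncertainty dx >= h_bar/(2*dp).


dx = h_bar / (2 * dp)
= 1.055e-34 / (2 * 2.8701e-21)
= 1.055e-34 / 5.7402e-21
= 1.8379e-14 m

1.8379e-14


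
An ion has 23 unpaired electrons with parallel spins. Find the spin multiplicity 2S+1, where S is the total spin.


Total spin S = N * (1/2) = 23 * 0.5 = 11.5
Spin multiplicity = 2S + 1
= 2 * 11.5 + 1
= 24

24


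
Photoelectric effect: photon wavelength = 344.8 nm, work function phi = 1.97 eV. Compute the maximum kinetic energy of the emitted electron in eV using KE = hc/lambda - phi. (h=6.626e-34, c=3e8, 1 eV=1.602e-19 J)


E_photon = hc / lambda
= (6.626e-34)(3e8) / (344.8e-9)
= 5.7651e-19 J
= 3.5987 eV
KE = E_photon - phi
= 3.5987 - 1.97
= 1.6287 eV

1.6287


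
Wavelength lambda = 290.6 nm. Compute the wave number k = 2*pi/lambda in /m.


k = 2 * pi / lambda
= 6.2832 / (290.6e-9)
= 6.2832 / 2.9060e-07
= 2.1621e+07 /m

2.1621e+07


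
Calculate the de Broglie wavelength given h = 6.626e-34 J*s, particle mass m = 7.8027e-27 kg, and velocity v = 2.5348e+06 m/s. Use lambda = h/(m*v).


lambda = h / (m * v)
= 6.626e-34 / (7.8027e-27 * 2.5348e+06)
= 6.626e-34 / 1.9778e-20
= 3.3501e-14 m

3.3501e-14


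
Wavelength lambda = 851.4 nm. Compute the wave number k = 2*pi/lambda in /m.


k = 2 * pi / lambda
= 6.2832 / (851.4e-9)
= 6.2832 / 8.5140e-07
= 7.3798e+06 /m

7.3798e+06


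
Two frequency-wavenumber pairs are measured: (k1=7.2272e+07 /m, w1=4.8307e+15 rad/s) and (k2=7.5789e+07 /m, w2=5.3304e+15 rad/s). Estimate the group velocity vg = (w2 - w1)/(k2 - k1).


vg = (w2 - w1) / (k2 - k1)
= (5.3304e+15 - 4.8307e+15) / (7.5789e+07 - 7.2272e+07)
= 4.9970e+14 / 3.5170e+06
= 1.4208e+08 m/s

1.4208e+08


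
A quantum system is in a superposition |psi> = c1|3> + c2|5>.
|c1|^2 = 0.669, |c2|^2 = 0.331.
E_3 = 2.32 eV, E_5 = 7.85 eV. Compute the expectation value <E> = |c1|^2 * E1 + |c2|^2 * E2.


<E> = |c1|^2 * E1 + |c2|^2 * E2
= 0.669 * 2.32 + 0.331 * 7.85
= 1.5521 + 2.5983
= 4.1504 eV

4.1504


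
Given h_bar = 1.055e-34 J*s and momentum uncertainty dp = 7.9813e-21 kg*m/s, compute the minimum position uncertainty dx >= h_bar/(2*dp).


dx = h_bar / (2 * dp)
= 1.055e-34 / (2 * 7.9813e-21)
= 1.055e-34 / 1.5963e-20
= 6.6092e-15 m

6.6092e-15


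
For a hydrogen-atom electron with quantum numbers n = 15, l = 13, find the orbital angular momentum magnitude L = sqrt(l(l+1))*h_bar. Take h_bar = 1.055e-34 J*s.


L = sqrt(l*(l+1)) * h_bar
= sqrt(13 * 14) * 1.055e-34
= sqrt(182) * 1.055e-34
= 13.4907 * 1.055e-34
= 1.4233e-33 J*s

1.4233e-33


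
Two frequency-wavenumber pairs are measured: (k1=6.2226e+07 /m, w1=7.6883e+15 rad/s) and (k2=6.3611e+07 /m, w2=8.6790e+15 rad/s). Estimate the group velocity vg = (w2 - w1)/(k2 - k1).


vg = (w2 - w1) / (k2 - k1)
= (8.6790e+15 - 7.6883e+15) / (6.3611e+07 - 6.2226e+07)
= 9.9070e+14 / 1.3850e+06
= 7.1531e+08 m/s

7.1531e+08


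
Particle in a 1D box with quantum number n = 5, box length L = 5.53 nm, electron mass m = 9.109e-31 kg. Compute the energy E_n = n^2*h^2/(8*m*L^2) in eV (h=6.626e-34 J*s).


E = n^2 * h^2 / (8 * m * L^2)
= 5^2 * (6.626e-34)^2 / (8 * 9.109e-31 * (5.53e-9)^2)
= 25 * 4.3904e-67 / (8 * 9.109e-31 * 3.0581e-17)
= 4.9253e-20 J
= 0.3074 eV

0.3074


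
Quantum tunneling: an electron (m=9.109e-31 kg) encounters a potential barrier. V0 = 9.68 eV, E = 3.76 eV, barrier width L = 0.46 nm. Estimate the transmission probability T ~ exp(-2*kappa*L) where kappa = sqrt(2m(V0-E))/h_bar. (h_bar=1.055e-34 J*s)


V0 - E = 5.92 eV = 9.4838e-19 J
kappa = sqrt(2 * m * (V0-E)) / h_bar
= sqrt(2 * 9.109e-31 * 9.4838e-19) / 1.055e-34
= 1.2459e+10 /m
2*kappa*L = 2 * 1.2459e+10 * 0.46e-9
= 11.4625
T = exp(-11.4625) = 1.051761e-05

1.051761e-05


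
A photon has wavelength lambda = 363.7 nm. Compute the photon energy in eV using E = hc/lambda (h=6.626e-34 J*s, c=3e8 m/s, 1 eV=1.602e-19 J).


E = hc / lambda
= (6.626e-34)(3e8) / (363.7e-9)
= 1.9878e-25 / 3.6370e-07
= 5.4655e-19 J
Converting to eV: 5.4655e-19 / 1.602e-19
= 3.4117 eV

3.4117


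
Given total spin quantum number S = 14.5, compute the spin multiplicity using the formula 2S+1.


Spin multiplicity = 2S + 1
= 2 * 14.5 + 1
= 29.0 + 1
= 30

30


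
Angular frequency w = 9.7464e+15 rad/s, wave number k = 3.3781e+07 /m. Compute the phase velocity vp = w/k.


vp = w / k
= 9.7464e+15 / 3.3781e+07
= 2.8852e+08 m/s

2.8852e+08


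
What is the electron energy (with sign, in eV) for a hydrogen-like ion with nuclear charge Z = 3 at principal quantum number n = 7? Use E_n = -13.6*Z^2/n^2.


E_n = -13.6 * Z^2 / n^2
= -13.6 * 3^2 / 7^2
= -13.6 * 9 / 49
= -2.498 eV

-2.498


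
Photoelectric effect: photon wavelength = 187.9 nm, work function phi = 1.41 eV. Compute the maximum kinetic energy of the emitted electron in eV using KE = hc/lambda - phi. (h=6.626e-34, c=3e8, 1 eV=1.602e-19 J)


E_photon = hc / lambda
= (6.626e-34)(3e8) / (187.9e-9)
= 1.0579e-18 J
= 6.6036 eV
KE = E_photon - phi
= 6.6036 - 1.41
= 5.1936 eV

5.1936


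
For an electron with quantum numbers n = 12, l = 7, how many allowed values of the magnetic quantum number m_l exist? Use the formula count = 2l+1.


m_l ranges from -l to +l in integer steps
So m_l goes from -7 to +7
Count = 2l + 1 = 2*7 + 1
= 15

15


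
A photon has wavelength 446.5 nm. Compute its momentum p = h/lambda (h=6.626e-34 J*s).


p = h / lambda
= 6.626e-34 / (446.5e-9)
= 6.626e-34 / 4.4650e-07
= 1.4840e-27 kg*m/s

1.4840e-27


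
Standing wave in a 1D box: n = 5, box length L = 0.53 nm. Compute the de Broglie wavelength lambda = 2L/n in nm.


lambda = 2L / n
= 2 * 0.53 / 5
= 1.06 / 5
= 0.212 nm

0.212


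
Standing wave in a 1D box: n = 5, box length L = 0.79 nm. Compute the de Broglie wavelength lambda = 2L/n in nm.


lambda = 2L / n
= 2 * 0.79 / 5
= 1.58 / 5
= 0.316 nm

0.316


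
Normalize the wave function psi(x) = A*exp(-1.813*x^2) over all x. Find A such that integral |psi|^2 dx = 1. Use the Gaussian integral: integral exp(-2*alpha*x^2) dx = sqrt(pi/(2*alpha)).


integral |psi|^2 dx = A^2 * sqrt(pi/(2*alpha)) = 1
A^2 = sqrt(2*alpha/pi)
= sqrt(2 * 1.813 / pi)
= 1.074333
A = sqrt(1.074333)
= 1.0365

1.0365


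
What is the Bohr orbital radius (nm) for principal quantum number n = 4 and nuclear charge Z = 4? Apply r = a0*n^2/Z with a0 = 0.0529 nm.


r = a0 * n^2 / Z
= 0.0529 * 4^2 / 4
= 0.0529 * 16 / 4
= 0.2116 nm

0.2116


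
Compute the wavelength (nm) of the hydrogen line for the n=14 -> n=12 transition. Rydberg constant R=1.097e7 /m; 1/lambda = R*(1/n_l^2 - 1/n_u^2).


1/lambda = R * (1/n_l^2 - 1/n_u^2)
= 1.097e7 * (1/12^2 - 1/14^2)
= 1.097e7 * (0.006944 - 0.005102)
= 1.097e7 * 0.001842
= 2.0211e+04 /m
lambda = 1 / 2.0211e+04 = 49477.5962 nm

49477.5962


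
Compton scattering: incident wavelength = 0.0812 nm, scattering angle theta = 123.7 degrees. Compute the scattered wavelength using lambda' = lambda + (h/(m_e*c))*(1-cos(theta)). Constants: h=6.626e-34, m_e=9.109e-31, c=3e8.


Compton wavelength: h/(m_e*c) = 2.4247e-12 m
d_lambda = 2.4247e-12 * (1 - cos(123.7 deg))
= 2.4247e-12 * 1.554844
= 3.7700e-12 m = 0.00377 nm
lambda' = 0.0812 + 0.00377
= 0.08497 nm

0.08497


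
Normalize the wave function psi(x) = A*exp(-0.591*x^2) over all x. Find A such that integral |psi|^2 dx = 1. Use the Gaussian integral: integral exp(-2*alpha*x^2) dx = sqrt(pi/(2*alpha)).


integral |psi|^2 dx = A^2 * sqrt(pi/(2*alpha)) = 1
A^2 = sqrt(2*alpha/pi)
= sqrt(2 * 0.591 / pi)
= 0.613386
A = sqrt(0.613386)
= 0.7832

0.7832


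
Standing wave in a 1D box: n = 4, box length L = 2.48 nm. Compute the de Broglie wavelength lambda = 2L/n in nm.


lambda = 2L / n
= 2 * 2.48 / 4
= 4.96 / 4
= 1.24 nm

1.24


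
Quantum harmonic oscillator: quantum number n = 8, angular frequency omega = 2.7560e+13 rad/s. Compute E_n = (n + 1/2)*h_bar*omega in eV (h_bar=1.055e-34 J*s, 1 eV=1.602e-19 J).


E = (n + 1/2) * h_bar * omega
= (8 + 0.5) * 1.055e-34 * 2.7560e+13
= 8.5 * 2.9076e-21
= 2.4714e-20 J
= 0.1543 eV

0.1543


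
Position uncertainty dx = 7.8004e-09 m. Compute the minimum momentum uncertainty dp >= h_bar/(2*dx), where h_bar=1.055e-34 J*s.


dp = h_bar / (2 * dx)
= 1.055e-34 / (2 * 7.8004e-09)
= 1.055e-34 / 1.5601e-08
= 6.7625e-27 kg*m/s

6.7625e-27


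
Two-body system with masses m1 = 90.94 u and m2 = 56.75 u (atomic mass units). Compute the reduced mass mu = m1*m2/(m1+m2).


mu = m1 * m2 / (m1 + m2)
= 90.94 * 56.75 / (90.94 + 56.75)
= 5160.845 / 147.69
= 34.9438 u

34.9438


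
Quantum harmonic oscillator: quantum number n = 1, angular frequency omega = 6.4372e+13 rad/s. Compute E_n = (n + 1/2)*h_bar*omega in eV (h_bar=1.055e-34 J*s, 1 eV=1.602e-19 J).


E = (n + 1/2) * h_bar * omega
= (1 + 0.5) * 1.055e-34 * 6.4372e+13
= 1.5 * 6.7912e-21
= 1.0187e-20 J
= 0.0636 eV

0.0636


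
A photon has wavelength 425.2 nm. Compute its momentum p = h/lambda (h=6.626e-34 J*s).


p = h / lambda
= 6.626e-34 / (425.2e-9)
= 6.626e-34 / 4.2520e-07
= 1.5583e-27 kg*m/s

1.5583e-27


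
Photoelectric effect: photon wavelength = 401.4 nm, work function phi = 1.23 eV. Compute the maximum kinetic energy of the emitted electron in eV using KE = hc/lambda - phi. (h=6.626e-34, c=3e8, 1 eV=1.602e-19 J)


E_photon = hc / lambda
= (6.626e-34)(3e8) / (401.4e-9)
= 4.9522e-19 J
= 3.0912 eV
KE = E_photon - phi
= 3.0912 - 1.23
= 1.8612 eV

1.8612


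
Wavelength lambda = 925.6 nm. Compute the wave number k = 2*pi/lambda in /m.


k = 2 * pi / lambda
= 6.2832 / (925.6e-9)
= 6.2832 / 9.2560e-07
= 6.7882e+06 /m

6.7882e+06


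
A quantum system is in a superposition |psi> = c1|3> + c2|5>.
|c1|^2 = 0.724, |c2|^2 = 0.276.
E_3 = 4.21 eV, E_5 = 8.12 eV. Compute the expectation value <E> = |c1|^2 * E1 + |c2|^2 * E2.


<E> = |c1|^2 * E1 + |c2|^2 * E2
= 0.724 * 4.21 + 0.276 * 8.12
= 3.048 + 2.2411
= 5.2892 eV

5.2892


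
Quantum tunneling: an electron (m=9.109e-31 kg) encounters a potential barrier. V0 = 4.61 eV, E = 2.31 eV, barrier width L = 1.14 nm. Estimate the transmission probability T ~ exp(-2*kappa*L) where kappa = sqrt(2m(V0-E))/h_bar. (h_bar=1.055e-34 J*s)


V0 - E = 2.3 eV = 3.6846e-19 J
kappa = sqrt(2 * m * (V0-E)) / h_bar
= sqrt(2 * 9.109e-31 * 3.6846e-19) / 1.055e-34
= 7.7659e+09 /m
2*kappa*L = 2 * 7.7659e+09 * 1.14e-9
= 17.7063
T = exp(-17.7063) = 2.042914e-08

2.042914e-08


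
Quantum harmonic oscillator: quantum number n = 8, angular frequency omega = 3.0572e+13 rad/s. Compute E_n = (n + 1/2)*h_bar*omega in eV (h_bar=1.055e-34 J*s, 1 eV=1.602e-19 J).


E = (n + 1/2) * h_bar * omega
= (8 + 0.5) * 1.055e-34 * 3.0572e+13
= 8.5 * 3.2253e-21
= 2.7415e-20 J
= 0.1711 eV

0.1711


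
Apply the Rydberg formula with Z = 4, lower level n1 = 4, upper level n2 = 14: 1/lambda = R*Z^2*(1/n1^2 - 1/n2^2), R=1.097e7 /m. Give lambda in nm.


1/lambda = R * Z^2 * (1/n1^2 - 1/n2^2)
= 1.097e7 * 4^2 * (1/4^2 - 1/14^2)
= 1.097e7 * 16 * (0.0625 - 0.005102)
= 1.0074e+07 /m
lambda = 1 / 1.0074e+07
= 99.2606 nm

99.2606


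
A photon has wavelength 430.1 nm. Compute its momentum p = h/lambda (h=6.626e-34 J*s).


p = h / lambda
= 6.626e-34 / (430.1e-9)
= 6.626e-34 / 4.3010e-07
= 1.5406e-27 kg*m/s

1.5406e-27


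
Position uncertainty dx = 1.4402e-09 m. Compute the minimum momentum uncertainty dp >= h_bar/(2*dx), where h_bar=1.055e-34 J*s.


dp = h_bar / (2 * dx)
= 1.055e-34 / (2 * 1.4402e-09)
= 1.055e-34 / 2.8804e-09
= 3.6627e-26 kg*m/s

3.6627e-26


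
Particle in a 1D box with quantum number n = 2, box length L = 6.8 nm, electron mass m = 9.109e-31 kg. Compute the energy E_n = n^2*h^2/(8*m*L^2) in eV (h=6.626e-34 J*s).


E = n^2 * h^2 / (8 * m * L^2)
= 2^2 * (6.626e-34)^2 / (8 * 9.109e-31 * (6.8e-9)^2)
= 4 * 4.3904e-67 / (8 * 9.109e-31 * 4.6240e-17)
= 5.2118e-21 J
= 0.0325 eV

0.0325


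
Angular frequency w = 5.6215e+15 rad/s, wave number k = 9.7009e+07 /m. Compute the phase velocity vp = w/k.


vp = w / k
= 5.6215e+15 / 9.7009e+07
= 5.7948e+07 m/s

5.7948e+07


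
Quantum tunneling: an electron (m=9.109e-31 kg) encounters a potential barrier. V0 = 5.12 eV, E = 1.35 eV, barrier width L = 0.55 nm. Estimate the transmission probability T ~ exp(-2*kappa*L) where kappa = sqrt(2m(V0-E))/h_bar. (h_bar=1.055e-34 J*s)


V0 - E = 3.77 eV = 6.0395e-19 J
kappa = sqrt(2 * m * (V0-E)) / h_bar
= sqrt(2 * 9.109e-31 * 6.0395e-19) / 1.055e-34
= 9.9426e+09 /m
2*kappa*L = 2 * 9.9426e+09 * 0.55e-9
= 10.9369
T = exp(-10.9369) = 1.779032e-05

1.779032e-05


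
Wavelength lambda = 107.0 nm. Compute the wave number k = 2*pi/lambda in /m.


k = 2 * pi / lambda
= 6.2832 / (107.0e-9)
= 6.2832 / 1.0700e-07
= 5.8721e+07 /m

5.8721e+07


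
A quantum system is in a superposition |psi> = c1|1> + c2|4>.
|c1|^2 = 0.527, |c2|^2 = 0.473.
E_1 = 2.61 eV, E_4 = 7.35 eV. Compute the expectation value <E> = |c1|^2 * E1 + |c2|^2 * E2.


<E> = |c1|^2 * E1 + |c2|^2 * E2
= 0.527 * 2.61 + 0.473 * 7.35
= 1.3755 + 3.4765
= 4.852 eV

4.852


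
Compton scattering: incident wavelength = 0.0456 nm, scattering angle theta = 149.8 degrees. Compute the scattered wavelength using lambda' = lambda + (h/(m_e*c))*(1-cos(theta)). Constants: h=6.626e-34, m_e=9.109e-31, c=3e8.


Compton wavelength: h/(m_e*c) = 2.4247e-12 m
d_lambda = 2.4247e-12 * (1 - cos(149.8 deg))
= 2.4247e-12 * 1.864275
= 4.5203e-12 m = 0.00452 nm
lambda' = 0.0456 + 0.00452
= 0.05012 nm

0.05012


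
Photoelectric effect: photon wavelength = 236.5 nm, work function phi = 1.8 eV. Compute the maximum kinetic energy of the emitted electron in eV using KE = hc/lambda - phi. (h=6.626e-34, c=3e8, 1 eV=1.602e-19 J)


E_photon = hc / lambda
= (6.626e-34)(3e8) / (236.5e-9)
= 8.4051e-19 J
= 5.2466 eV
KE = E_photon - phi
= 5.2466 - 1.8
= 3.4466 eV

3.4466


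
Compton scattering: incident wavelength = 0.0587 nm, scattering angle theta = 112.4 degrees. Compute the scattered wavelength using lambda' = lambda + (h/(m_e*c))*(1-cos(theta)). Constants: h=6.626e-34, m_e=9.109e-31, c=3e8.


Compton wavelength: h/(m_e*c) = 2.4247e-12 m
d_lambda = 2.4247e-12 * (1 - cos(112.4 deg))
= 2.4247e-12 * 1.38107
= 3.3487e-12 m = 0.003349 nm
lambda' = 0.0587 + 0.003349
= 0.062049 nm

0.062049


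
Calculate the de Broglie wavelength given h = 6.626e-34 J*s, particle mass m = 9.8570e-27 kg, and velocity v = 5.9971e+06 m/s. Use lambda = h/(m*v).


lambda = h / (m * v)
= 6.626e-34 / (9.8570e-27 * 5.9971e+06)
= 6.626e-34 / 5.9113e-20
= 1.1209e-14 m

1.1209e-14


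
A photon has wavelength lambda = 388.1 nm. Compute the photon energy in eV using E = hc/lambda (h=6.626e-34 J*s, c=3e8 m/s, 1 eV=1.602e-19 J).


E = hc / lambda
= (6.626e-34)(3e8) / (388.1e-9)
= 1.9878e-25 / 3.8810e-07
= 5.1219e-19 J
Converting to eV: 5.1219e-19 / 1.602e-19
= 3.1972 eV

3.1972


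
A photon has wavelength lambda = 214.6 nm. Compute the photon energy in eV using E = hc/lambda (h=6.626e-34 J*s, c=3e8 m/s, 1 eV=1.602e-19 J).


E = hc / lambda
= (6.626e-34)(3e8) / (214.6e-9)
= 1.9878e-25 / 2.1460e-07
= 9.2628e-19 J
Converting to eV: 9.2628e-19 / 1.602e-19
= 5.782 eV

5.782


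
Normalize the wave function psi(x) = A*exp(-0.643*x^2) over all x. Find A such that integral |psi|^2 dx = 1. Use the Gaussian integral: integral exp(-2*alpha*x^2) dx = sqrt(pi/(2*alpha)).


integral |psi|^2 dx = A^2 * sqrt(pi/(2*alpha)) = 1
A^2 = sqrt(2*alpha/pi)
= sqrt(2 * 0.643 / pi)
= 0.639802
A = sqrt(0.639802)
= 0.7999

0.7999


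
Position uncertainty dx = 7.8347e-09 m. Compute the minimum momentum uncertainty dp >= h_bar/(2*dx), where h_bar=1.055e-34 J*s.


dp = h_bar / (2 * dx)
= 1.055e-34 / (2 * 7.8347e-09)
= 1.055e-34 / 1.5669e-08
= 6.7329e-27 kg*m/s

6.7329e-27


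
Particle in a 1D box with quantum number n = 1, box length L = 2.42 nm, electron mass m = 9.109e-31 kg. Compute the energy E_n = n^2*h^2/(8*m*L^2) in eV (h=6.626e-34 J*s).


E = n^2 * h^2 / (8 * m * L^2)
= 1^2 * (6.626e-34)^2 / (8 * 9.109e-31 * (2.42e-9)^2)
= 1 * 4.3904e-67 / (8 * 9.109e-31 * 5.8564e-18)
= 1.0288e-20 J
= 0.0642 eV

0.0642


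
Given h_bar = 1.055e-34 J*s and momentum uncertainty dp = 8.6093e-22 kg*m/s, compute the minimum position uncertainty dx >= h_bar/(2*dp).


dx = h_bar / (2 * dp)
= 1.055e-34 / (2 * 8.6093e-22)
= 1.055e-34 / 1.7219e-21
= 6.1271e-14 m

6.1271e-14


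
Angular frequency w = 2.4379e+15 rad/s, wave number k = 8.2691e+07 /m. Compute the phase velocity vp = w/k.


vp = w / k
= 2.4379e+15 / 8.2691e+07
= 2.9482e+07 m/s

2.9482e+07


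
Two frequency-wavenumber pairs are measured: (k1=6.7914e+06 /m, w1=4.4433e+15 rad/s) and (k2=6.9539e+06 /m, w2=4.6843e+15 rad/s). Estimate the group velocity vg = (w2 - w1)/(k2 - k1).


vg = (w2 - w1) / (k2 - k1)
= (4.6843e+15 - 4.4433e+15) / (6.9539e+06 - 6.7914e+06)
= 2.4100e+14 / 1.6250e+05
= 1.4831e+09 m/s

1.4831e+09


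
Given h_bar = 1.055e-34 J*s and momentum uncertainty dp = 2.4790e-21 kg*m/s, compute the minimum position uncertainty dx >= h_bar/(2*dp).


dx = h_bar / (2 * dp)
= 1.055e-34 / (2 * 2.4790e-21)
= 1.055e-34 / 4.9580e-21
= 2.1279e-14 m

2.1279e-14


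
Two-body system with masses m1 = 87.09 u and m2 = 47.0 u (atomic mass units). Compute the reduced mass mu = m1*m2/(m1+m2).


mu = m1 * m2 / (m1 + m2)
= 87.09 * 47.0 / (87.09 + 47.0)
= 4093.23 / 134.09
= 30.526 u

30.526


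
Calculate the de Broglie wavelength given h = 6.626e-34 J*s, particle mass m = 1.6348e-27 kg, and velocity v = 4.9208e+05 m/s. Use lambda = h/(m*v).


lambda = h / (m * v)
= 6.626e-34 / (1.6348e-27 * 4.9208e+05)
= 6.626e-34 / 8.0445e-22
= 8.2367e-13 m

8.2367e-13


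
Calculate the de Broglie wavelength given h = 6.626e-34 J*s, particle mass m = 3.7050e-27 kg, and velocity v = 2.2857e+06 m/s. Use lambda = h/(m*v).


lambda = h / (m * v)
= 6.626e-34 / (3.7050e-27 * 2.2857e+06)
= 6.626e-34 / 8.4685e-21
= 7.8243e-14 m

7.8243e-14


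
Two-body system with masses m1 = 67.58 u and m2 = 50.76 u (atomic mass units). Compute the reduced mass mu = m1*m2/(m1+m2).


mu = m1 * m2 / (m1 + m2)
= 67.58 * 50.76 / (67.58 + 50.76)
= 3430.3608 / 118.34
= 28.9873 u

28.9873


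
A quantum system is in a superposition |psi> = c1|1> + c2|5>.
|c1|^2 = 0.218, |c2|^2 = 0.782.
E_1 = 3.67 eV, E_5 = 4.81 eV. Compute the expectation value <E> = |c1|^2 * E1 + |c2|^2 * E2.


<E> = |c1|^2 * E1 + |c2|^2 * E2
= 0.218 * 3.67 + 0.782 * 4.81
= 0.8001 + 3.7614
= 4.5615 eV

4.5615


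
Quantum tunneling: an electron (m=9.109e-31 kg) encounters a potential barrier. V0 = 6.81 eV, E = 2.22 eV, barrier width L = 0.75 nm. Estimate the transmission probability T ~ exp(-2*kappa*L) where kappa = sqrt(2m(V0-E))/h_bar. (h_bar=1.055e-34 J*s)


V0 - E = 4.59 eV = 7.3532e-19 J
kappa = sqrt(2 * m * (V0-E)) / h_bar
= sqrt(2 * 9.109e-31 * 7.3532e-19) / 1.055e-34
= 1.0971e+10 /m
2*kappa*L = 2 * 1.0971e+10 * 0.75e-9
= 16.4561
T = exp(-16.4561) = 7.131968e-08

7.131968e-08


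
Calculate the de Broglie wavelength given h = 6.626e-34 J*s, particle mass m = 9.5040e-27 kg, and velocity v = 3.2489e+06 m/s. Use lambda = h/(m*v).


lambda = h / (m * v)
= 6.626e-34 / (9.5040e-27 * 3.2489e+06)
= 6.626e-34 / 3.0878e-20
= 2.1459e-14 m

2.1459e-14


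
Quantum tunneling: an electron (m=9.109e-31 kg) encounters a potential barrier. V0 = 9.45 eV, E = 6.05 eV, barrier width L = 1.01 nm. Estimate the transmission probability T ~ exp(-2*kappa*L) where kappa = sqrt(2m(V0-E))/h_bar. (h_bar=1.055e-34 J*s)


V0 - E = 3.4 eV = 5.4468e-19 J
kappa = sqrt(2 * m * (V0-E)) / h_bar
= sqrt(2 * 9.109e-31 * 5.4468e-19) / 1.055e-34
= 9.4421e+09 /m
2*kappa*L = 2 * 9.4421e+09 * 1.01e-9
= 19.073
T = exp(-19.073) = 5.208144e-09

5.208144e-09
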